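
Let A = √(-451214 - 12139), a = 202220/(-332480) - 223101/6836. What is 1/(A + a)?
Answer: -26833281503331280/374888235482601753793 - 807151737293056*I*√463353/374888235482601753793 ≈ -7.1577e-5 - 0.0014656*I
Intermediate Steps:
a = -944487455/28410416 (a = 202220*(-1/332480) - 223101*1/6836 = -10111/16624 - 223101/6836 = -944487455/28410416 ≈ -33.244)
A = I*√463353 (A = √(-463353) = I*√463353 ≈ 680.7*I)
1/(A + a) = 1/(I*√463353 - 944487455/28410416) = 1/(-944487455/28410416 + I*√463353)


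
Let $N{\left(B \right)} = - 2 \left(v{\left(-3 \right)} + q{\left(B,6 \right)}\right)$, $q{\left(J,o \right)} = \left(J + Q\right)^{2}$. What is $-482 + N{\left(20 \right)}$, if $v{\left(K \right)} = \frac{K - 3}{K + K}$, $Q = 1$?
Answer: $-1366$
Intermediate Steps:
$q{\left(J,o \right)} = \left(1 + J\right)^{2}$ ($q{\left(J,o \right)} = \left(J + 1\right)^{2} = \left(1 + J\right)^{2}$)
$v{\left(K \right)} = \frac{-3 + K}{2 K}$
$N{\left(B \right)} = -2 - 2 \left(1 + B\right)^{2}$ ($N{\left(B \right)} = - 2 \left(\frac{-3 - 3}{2 \left(-3\right)} + \left(1 + B\right)^{2}\right) = - 2 \left(\frac{1}{2} \left(- \frac{1}{3}\right) \left(-6\right) + \left(1 + B\right)^{2}\right) = - 2 \left(1 + \left(1 + B\right)^{2}\right) = -2 - 2 \left(1 + B\right)^{2}$)
$-482 + N{\left(20 \right)} = -482 - \left(2 + 2 \left(1 + 20\right)^{2}\right) = -482 - \left(2 + 2 \cdot 21^{2}\right) = -482 - 884 = -1366$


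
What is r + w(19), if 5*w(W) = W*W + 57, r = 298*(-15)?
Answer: -21932/5 ≈ -4386.4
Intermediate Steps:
r = -4470
w(W) = 57/5 + W²/5 (w(W) = (W*W + 57)/5 = (W² + 57)/5 = (57 + W²)/5 = 57/5 + W²/5)
r + w(19) = -4470 + (57/5 + (⅕)*19²) = -4470 + (57/5 + (⅕)*361) = -4470 + (57/5 + 361/5) = -4470 + 418/5 = -21932/5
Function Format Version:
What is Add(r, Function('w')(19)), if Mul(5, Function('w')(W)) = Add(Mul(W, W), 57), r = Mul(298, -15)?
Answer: Rational(-21932, 5) ≈ -4386.4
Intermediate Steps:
r = -4470
Function('w')(W) = Add(Rational(57, 5), Mul(Rational(1, 5), Pow(W, 2))) (Function('w')(W) = Mul(Rational(1, 5), Add(Mul(W, W), 57)) = Mul(Rational(1, 5), Add(Pow(W, 2), 57)) = Mul(Rational(1, 5), Add(57, Pow(W, 2))) = Add(Rational(57, 5), Mul(Rational(1, 5), Pow(W, 2))))
Add(r, Function('w')(19)) = Add(-4470, Add(Rational(57, 5), Mul(Rational(1, 5), Pow(19, 2)))) = Add(-4470, Add(Rational(57, 5), Mul(Rational(1, 5), 361))) = Add(-4470, Add(Rational(57, 5), Rational(361, 5))) = Add(-4470, Rational(418, 5)) = Rational(-21932, 5)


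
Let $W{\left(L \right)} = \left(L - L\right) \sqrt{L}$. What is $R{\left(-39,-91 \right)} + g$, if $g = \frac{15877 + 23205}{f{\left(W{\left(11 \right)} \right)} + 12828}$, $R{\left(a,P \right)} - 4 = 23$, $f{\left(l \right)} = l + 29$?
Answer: $\frac{386221}{12857} \approx 30.04$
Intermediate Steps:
$W{\left(L \right)} = 0$ ($W{\left(L \right)} = 0 \sqrt{L} = 0$)
$f{\left(l \right)} = 29 + l$
$R{\left(a,P \right)} = 27$ ($R{\left(a,P \right)} = 4 + 23 = 27$)
$g = \frac{39082}{12857}$ ($g = \frac{15877 + 23205}{\left(29 + 0\right) + 12828} = \frac{39082}{29 + 12828} = \frac{39082}{12857} \approx 3.0397$)
$R{\left(-39,-91 \right)} + g = 27 + \frac{39082}{12857} = \frac{386221}{12857}$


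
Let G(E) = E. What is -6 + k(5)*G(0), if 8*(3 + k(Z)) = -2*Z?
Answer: -6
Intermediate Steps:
k(Z) = -3 - Z/4 (k(Z) = -3 + (-2*Z)/8 = -3 - Z/4)
-6 + k(5)*G(0) = -6 + (-3 - 1/4*5)*0 = -6 + (-3 - 5/4)*0 = -6 - 17/4*0 = -6 + 0 = -6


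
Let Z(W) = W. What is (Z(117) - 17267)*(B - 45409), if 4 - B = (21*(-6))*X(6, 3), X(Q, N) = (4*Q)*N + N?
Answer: 616628250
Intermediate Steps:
X(Q, N) = N + 4*N*Q (X(Q, N) = 4*N*Q + N = N + 4*N*Q)
B = 9454 (B = 4 - 21*(-6)*3*(1 + 4*6) = 4 - (-126)*3*(1 + 24) = 4 - (-126)*3*25 = 4 - (-126)*75 = 4 - 1*(-9450) = 4 + 9450 = 9454)
(Z(117) - 17267)*(B - 45409) = (117 - 17267)*(9454 - 45409) = -17150*(-35955) = 616628250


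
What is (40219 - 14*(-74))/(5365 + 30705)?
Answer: 8251/7214 ≈ 1.1437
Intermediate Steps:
(40219 - 14*(-74))/(5365 + 30705) = (40219 + 1036)/36070 = 41255*(1/36070) = 8251/7214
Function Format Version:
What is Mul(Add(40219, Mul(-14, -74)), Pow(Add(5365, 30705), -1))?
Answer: Rational(8251, 7214) ≈ 1.1437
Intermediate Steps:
Mul(Add(40219, Mul(-14, -74)), Pow(Add(5365, 30705), -1)) = Mul(Add(40219, 1036), Pow(36070, -1)) = Mul(41255, Rational(1, 36070)) = Rational(8251, 7214)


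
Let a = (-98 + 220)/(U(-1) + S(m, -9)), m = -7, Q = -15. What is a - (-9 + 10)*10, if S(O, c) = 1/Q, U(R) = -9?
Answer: -1595/68 ≈ -23.456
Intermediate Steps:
S(O, c) = -1/15 (S(O, c) = 1/(-15) = -1/15)
a = -915/68 (a = (-98 + 220)/(-9 - 1/15) = 122/(-136/15) = 122*(-15/136) = -915/68 ≈ -13.456)
a - (-9 + 10)*10 = -915/68 - (-9 + 10)*10 = -915/68 - 10 = -1595/68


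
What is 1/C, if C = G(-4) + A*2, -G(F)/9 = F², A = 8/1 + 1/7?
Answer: -7/894 ≈ -0.0078300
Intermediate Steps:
A = 57/7 (A = 8*1 + 1*(⅐) = 8 + ⅐ = 57/7 ≈ 8.1429)
G(F) = -9*F²
C = -894/7 (C = -9*(-4)² + (57/7)*2 = -9*16 + 114/7 = -144 + 114/7 = -894/7 ≈ -127.71)
1/C = 1/(-894/7) = -7/894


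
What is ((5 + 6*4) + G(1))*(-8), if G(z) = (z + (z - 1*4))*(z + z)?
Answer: -200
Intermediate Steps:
G(z) = 2*z*(-4 + 2*z) (G(z) = (z + (z - 4))*(2*z) = (z + (-4 + z))*(2*z) = (-4 + 2*z)*(2*z) = 2*z*(-4 + 2*z))
((5 + 6*4) + G(1))*(-8) = ((5 + 6*4) + 4*1*(-2 + 1))*(-8) = ((5 + 24) + 4*1*(-1))*(-8) = (29 - 4)*(-8) = 25*(-8) = -200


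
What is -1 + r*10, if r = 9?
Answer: 89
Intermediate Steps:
-1 + r*10 = -1 + 9*10 = -1 + 90 = 89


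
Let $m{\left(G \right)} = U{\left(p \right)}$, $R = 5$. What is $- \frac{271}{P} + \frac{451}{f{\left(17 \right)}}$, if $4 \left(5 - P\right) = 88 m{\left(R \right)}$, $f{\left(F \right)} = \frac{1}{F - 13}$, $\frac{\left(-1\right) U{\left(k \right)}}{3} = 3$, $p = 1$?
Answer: $\frac{365941}{203} \approx 1802.7$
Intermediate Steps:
$U{\left(k \right)} = -9$ ($U{\left(k \right)} = \left(-3\right) 3 = -9$)
$m{\left(G \right)} = -9$
$f{\left(F \right)} = \frac{1}{-13 + F}$
$P = 203$ ($P = 5 - \frac{88 \left(-9\right)}{4} = 5 - -198 = 5 + 198 = 203$)
$- \frac{271}{P} + \frac{451}{f{\left(17 \right)}} = - \frac{271}{203} + \frac{451}{\frac{1}{-13 + 17}} = \left(-271\right) \frac{1}{203} + \frac{451}{\frac{1}{4}} = - \frac{271}{203} + 451 \frac{1}{\frac{1}{4}} = - \frac{271}{203} + 451 \cdot 4 = - \frac{271}{203} + 1804 = \frac{365941}{203}$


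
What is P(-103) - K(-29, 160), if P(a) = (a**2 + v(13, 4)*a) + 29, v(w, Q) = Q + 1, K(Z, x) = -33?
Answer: 10156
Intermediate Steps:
v(w, Q) = 1 + Q
P(a) = 29 + a**2 + 5*a (P(a) = (a**2 + (1 + 4)*a) + 29 = (a**2 + 5*a) + 29 = 29 + a**2 + 5*a)
P(-103) - K(-29, 160) = (29 + (-103)**2 + 5*(-103)) - 1*(-33) = (29 + 10609 - 515) + 33 = 10123 + 33 = 10156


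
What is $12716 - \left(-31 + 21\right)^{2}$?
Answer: $12616$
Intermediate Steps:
$12716 - \left(-31 + 21\right)^{2} = 12716 - \left(-10\right)^{2} = 12716 - 100 = 12616$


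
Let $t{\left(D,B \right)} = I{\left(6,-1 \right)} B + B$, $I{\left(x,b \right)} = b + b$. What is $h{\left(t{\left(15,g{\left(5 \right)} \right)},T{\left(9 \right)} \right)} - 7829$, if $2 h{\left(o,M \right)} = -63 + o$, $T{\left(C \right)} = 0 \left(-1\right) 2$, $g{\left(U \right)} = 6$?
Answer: $- \frac{15727}{2} \approx -7863.5$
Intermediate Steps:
$I{\left(x,b \right)} = 2 b$
$T{\left(C \right)} = 0$ ($T{\left(C \right)} = 0 \cdot 2 = 0$)
$t{\left(D,B \right)} = - B$ ($t{\left(D,B \right)} = 2 \left(-1\right) B + B = - 2 B + B = - B$)
$h{\left(o,M \right)} = - \frac{63}{2} + \frac{o}{2}$ ($h{\left(o,M \right)} = \frac{-63 + o}{2} = - \frac{63}{2} + \frac{o}{2}$)
$h{\left(t{\left(15,g{\left(5 \right)} \right)},T{\left(9 \right)} \right)} - 7829 = \left(- \frac{63}{2} + \frac{\left(-1\right) 6}{2}\right) - 7829 = \left(- \frac{63}{2} + \frac{1}{2} \left(-6\right)\right) - 7829 = \left(- \frac{63}{2} - 3\right) - 7829 = - \frac{69}{2} - 7829 = - \frac{15727}{2}$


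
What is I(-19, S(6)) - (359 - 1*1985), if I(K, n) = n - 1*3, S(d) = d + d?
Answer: 1635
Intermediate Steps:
S(d) = 2*d
I(K, n) = -3 + n (I(K, n) = n - 3 = -3 + n)
I(-19, S(6)) - (359 - 1*1985) = (-3 + 2*6) - (359 - 1*1985) = (-3 + 12) - (359 - 1985) = 9 - 1*(-1626) = 9 + 1626 = 1635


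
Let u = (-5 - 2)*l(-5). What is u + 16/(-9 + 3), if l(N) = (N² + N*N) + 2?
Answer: -1100/3 ≈ -366.67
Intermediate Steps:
l(N) = 2 + 2*N² (l(N) = (N² + N²) + 2 = 2*N² + 2 = 2 + 2*N²)
u = -364 (u = (-5 - 2)*(2 + 2*(-5)²) = -7*(2 + 2*25) = -7*(2 + 50) = -7*52 = -364)
u + 16/(-9 + 3) = -364 + 16/(-9 + 3) = -364 + 16/(-6) = -364 + 16*(-⅙) = -364 - 8/3 = -1100/3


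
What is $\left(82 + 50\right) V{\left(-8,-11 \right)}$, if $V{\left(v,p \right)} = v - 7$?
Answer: $-1980$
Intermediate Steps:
$V{\left(v,p \right)} = -7 + v$ ($V{\left(v,p \right)} = v - 7 = -7 + v$)
$\left(82 + 50\right) V{\left(-8,-11 \right)} = \left(82 + 50\right) \left(-7 - 8\right) = 132 \left(-15\right) = -1980$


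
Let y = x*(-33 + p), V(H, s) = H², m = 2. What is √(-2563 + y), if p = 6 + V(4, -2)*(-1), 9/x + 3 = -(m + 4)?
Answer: 6*I*√70 ≈ 50.2*I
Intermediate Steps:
x = -1 (x = 9/(-3 - (2 + 4)) = 9/(-3 - 1*6) = 9/(-3 - 6) = 9/(-9) = 9*(-⅑) = -1)
p = -10 (p = 6 + 4²*(-1) = 6 + 16*(-1) = 6 - 16 = -10)
y = 43 (y = -(-33 - 10) = -1*(-43) = 43)
√(-2563 + y) = √(-2563 + 43) = √(-2520) = 6*I*√70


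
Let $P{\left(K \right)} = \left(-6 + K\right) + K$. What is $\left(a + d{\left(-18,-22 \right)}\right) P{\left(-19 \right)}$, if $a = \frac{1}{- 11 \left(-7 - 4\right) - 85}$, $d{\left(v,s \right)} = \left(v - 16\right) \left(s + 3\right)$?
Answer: $- \frac{255827}{9} \approx -28425.0$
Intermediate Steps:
$d{\left(v,s \right)} = \left(-16 + v\right) \left(3 + s\right)$
$P{\left(K \right)} = -6 + 2 K$
$a = \frac{1}{36}$ ($a = \frac{1}{\left(-11\right) \left(-11\right) - 85} = \frac{1}{121 - 85} = \frac{1}{36} \approx 0.027778$)
$\left(a + d{\left(-18,-22 \right)}\right) P{\left(-19 \right)} = \left(\frac{1}{36} - -646\right) \left(-6 + 2 \left(-19\right)\right) = \left(\frac{1}{36} + \left(-48 + 352 - 54 + 396\right)\right) \left(-6 - 38\right) = \left(\frac{1}{36} + 646\right) \left(-44\right) = \frac{23257}{36} \left(-44\right) = - \frac{255827}{9}$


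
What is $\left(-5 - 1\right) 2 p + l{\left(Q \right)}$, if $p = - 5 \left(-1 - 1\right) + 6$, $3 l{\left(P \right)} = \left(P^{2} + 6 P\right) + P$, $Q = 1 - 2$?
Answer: $-194$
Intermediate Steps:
$Q = -1$ ($Q = 1 - 2 = -1$)
$l{\left(P \right)} = \frac{P^{2}}{3} + \frac{7 P}{3}$ ($l{\left(P \right)} = \frac{\left(P^{2} + 6 P\right) + P}{3} = \frac{P^{2} + 7 P}{3} = \frac{P^{2}}{3} + \frac{7 P}{3}$)
$p = 16$ ($p = - 5 \left(-1 - 1\right) + 6 = \left(-5\right) \left(-2\right) + 6 = 10 + 6 = 16$)
$\left(-5 - 1\right) 2 p + l{\left(Q \right)} = \left(-5 - 1\right) 2 \cdot 16 + \frac{1}{3} \left(-1\right) \left(7 - 1\right) = \left(-6\right) 2 \cdot 16 + \frac{1}{3} \left(-1\right) 6 = \left(-12\right) 16 - 2 = -192 - 2 = -194$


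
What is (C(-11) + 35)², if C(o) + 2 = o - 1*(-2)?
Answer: 576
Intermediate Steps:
C(o) = o (C(o) = -2 + (o - 1*(-2)) = -2 + (o + 2) = -2 + (2 + o) = o)
(C(-11) + 35)² = (-11 + 35)² = 24² = 576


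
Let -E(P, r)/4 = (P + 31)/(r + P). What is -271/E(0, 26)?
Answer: 3523/62 ≈ 56.823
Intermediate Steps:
E(P, r) = -4*(31 + P)/(P + r) (E(P, r) = -4*(P + 31)/(r + P) = -4*(31 + P)/(P + r))
-271/E(0, 26) = -271*(0 + 26)/(4*(-31 - 1*0)) = -271*13/(2*(-31 + 0)) = -271/(4*(1/26)*(-31)) = -271/(-62/13) = -271*(-13/62) = 3523/62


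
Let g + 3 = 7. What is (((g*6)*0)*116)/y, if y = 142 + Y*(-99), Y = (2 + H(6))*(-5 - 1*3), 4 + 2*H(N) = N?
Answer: 0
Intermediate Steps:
H(N) = -2 + N/2
g = 4 (g = -3 + 7 = 4)
Y = -24 (Y = (2 + (-2 + (½)*6))*(-5 - 1*3) = (2 + (-2 + 3))*(-5 - 3) = (2 + 1)*(-8) = 3*(-8) = -24)
y = 2518 (y = 142 - 24*(-99) = 142 + 2376 = 2518)
(((g*6)*0)*116)/y = (((4*6)*0)*116)/2518 = ((24*0)*116)*(1/2518) = (0*116)*(1/2518) = 0*(1/2518) = 0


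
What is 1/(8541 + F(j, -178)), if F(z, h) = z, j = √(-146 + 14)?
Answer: 2847/24316271 - 2*I*√33/72948813 ≈ 0.00011708 - 1.575e-7*I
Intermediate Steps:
j = 2*I*√33 (j = √(-132) = 2*I*√33 ≈ 11.489*I)
1/(8541 + F(j, -178)) = 1/(8541 + 2*I*√33)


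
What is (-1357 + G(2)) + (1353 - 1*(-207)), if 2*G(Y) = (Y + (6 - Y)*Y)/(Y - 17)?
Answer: 608/3 ≈ 202.67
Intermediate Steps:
G(Y) = (Y + Y*(6 - Y))/(2*(-17 + Y)) (G(Y) = ((Y + (6 - Y)*Y)/(Y - 17))/2 = ((Y + Y*(6 - Y))/(-17 + Y))/2 = (Y + Y*(6 - Y))/(2*(-17 + Y)))
(-1357 + G(2)) + (1353 - 1*(-207)) = (-1357 + (1/2)*2*(7 - 1*2)/(-17 + 2)) + (1353 - 1*(-207)) = (-1357 + (1/2)*2*(7 - 2)/(-15)) + (1353 + 207) = (-1357 + (1/2)*2*(-1/15)*5) + 1560 = (-1357 - 1/3) + 1560 = -4072/3 + 1560 = 608/3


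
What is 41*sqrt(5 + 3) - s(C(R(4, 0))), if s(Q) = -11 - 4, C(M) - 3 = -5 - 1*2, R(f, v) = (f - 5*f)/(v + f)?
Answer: 15 + 82*sqrt(2) ≈ 130.97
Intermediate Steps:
R(f, v) = -4*f/(f + v) (R(f, v) = (-4*f)/(f + v) = -4*f/(f + v))
C(M) = -4 (C(M) = 3 + (-5 - 1*2) = 3 + (-5 - 2) = 3 - 7 = -4)
s(Q) = -15
41*sqrt(5 + 3) - s(C(R(4, 0))) = 41*sqrt(5 + 3) - 1*(-15) = 41*sqrt(8) + 15 = 41*(2*sqrt(2)) + 15 = 82*sqrt(2) + 15 = 15 + 82*sqrt(2)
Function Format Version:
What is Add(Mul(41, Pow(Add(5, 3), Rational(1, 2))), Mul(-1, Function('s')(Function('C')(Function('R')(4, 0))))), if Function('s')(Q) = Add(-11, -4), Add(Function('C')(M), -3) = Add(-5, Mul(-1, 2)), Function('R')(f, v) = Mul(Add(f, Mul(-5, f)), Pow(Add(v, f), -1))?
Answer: Add(15, Mul(82, Pow(2, Rational(1, 2)))) ≈ 130.97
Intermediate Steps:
Function('R')(f, v) = Mul(-4, f, Pow(Add(f, v), -1)) (Function('R')(f, v) = Mul(Mul(-4, f), Pow(Add(f, v), -1)) = Mul(-4, f, Pow(Add(f, v), -1)))
Function('C')(M) = -4 (Function('C')(M) = Add(3, Add(-5, Mul(-1, 2))) = Add(3, Add(-5, -2)) = Add(3, -7) = -4)
Function('s')(Q) = -15
Add(Mul(41, Pow(Add(5, 3), Rational(1, 2))), Mul(-1, Function('s')(Function('C')(Function('R')(4, 0))))) = Add(Mul(41, Pow(Add(5, 3), Rational(1, 2))), Mul(-1, -15)) = Add(Mul(41, Pow(8, Rational(1, 2))), 15) = Add(Mul(41, Mul(2, Pow(2, Rational(1, 2)))), 15) = Add(Mul(82, Pow(2, Rational(1, 2))), 15) = Add(15, Mul(82, Pow(2, Rational(1, 2))))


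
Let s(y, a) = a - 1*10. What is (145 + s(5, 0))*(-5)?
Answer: -675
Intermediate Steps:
s(y, a) = -10 + a (s(y, a) = a - 10 = -10 + a)
(145 + s(5, 0))*(-5) = (145 + (-10 + 0))*(-5) = (145 - 10)*(-5) = 135*(-5) = -675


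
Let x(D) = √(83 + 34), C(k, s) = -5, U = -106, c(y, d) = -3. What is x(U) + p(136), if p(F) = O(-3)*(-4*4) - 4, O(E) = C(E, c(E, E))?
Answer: 76 + 3*√13 ≈ 86.817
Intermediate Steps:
O(E) = -5
x(D) = 3*√13 (x(D) = √117 = 3*√13)
p(F) = 76 (p(F) = -(-20)*4 - 4 = -5*(-16) - 4 = 80 - 4 = 76)
x(U) + p(136) = 3*√13 + 76 = 76 + 3*√13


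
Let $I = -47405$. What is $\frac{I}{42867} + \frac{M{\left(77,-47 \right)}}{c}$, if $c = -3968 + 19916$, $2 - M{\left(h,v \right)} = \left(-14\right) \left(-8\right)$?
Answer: $- \frac{42262795}{37980162} \approx -1.1128$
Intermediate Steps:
$M{\left(h,v \right)} = -110$ ($M{\left(h,v \right)} = 2 - \left(-14\right) \left(-8\right) = 2 - 112 = -110$)
$c = 15948$
$\frac{I}{42867} + \frac{M{\left(77,-47 \right)}}{c} = - \frac{47405}{42867} - \frac{110}{15948} = \left(-47405\right) \frac{1}{42867} - \frac{55}{7974} = - \frac{47405}{42867} - \frac{55}{7974} = - \frac{42262795}{37980162}$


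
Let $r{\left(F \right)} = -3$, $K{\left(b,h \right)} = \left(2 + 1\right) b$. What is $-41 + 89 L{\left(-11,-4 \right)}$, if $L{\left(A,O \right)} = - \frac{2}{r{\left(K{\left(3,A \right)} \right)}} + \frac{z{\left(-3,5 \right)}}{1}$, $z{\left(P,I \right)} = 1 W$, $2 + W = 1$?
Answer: $- \frac{212}{3} \approx -70.667$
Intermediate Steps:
$W = -1$ ($W = -2 + 1 = -1$)
$z{\left(P,I \right)} = -1$ ($z{\left(P,I \right)} = 1 \left(-1\right) = -1$)
$K{\left(b,h \right)} = 3 b$
$L{\left(A,O \right)} = - \frac{1}{3}$ ($L{\left(A,O \right)} = - \frac{2}{-3} - 1^{-1} = \left(-2\right) \left(- \frac{1}{3}\right) - 1 = \frac{2}{3} - 1 = - \frac{1}{3}$)
$-41 + 89 L{\left(-11,-4 \right)} = -41 + 89 \left(- \frac{1}{3}\right) = -41 - \frac{89}{3} = - \frac{212}{3}$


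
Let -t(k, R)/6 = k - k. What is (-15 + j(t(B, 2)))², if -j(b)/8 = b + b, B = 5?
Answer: 225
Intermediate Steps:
t(k, R) = 0 (t(k, R) = -6*(k - k) = -6*0 = 0)
j(b) = -16*b (j(b) = -8*(b + b) = -16*b)
(-15 + j(t(B, 2)))² = (-15 - 16*0)² = (-15 + 0)² = (-15)² = 225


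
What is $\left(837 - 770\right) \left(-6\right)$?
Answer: $-402$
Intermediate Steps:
$\left(837 - 770\right) \left(-6\right) = 67 \left(-6\right) = -402$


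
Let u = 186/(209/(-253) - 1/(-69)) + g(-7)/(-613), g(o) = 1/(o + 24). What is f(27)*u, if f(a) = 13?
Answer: -869330605/291788 ≈ -2979.3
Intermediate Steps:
g(o) = 1/(24 + o)
u = -66871585/291788 (u = 186/(209/(-253) - 1/(-69)) + 1/((24 - 7)*(-613)) = 186/(209*(-1/253) - 1*(-1/69)) - 1/613/17 = 186/(-19/23 + 1/69) + (1/17)*(-1/613) = 186/(-56/69) - 1/10421 = 186*(-69/56) - 1/10421 = -6417/28 - 1/10421 = -66871585/291788 ≈ -229.18)
f(27)*u = 13*(-66871585/291788) = -869330605/291788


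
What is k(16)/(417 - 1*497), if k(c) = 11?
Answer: -11/80 ≈ -0.13750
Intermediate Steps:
k(16)/(417 - 1*497) = 11/(417 - 1*497) = 11/(417 - 497) = 11/(-80) = 11*(-1/80) = -11/80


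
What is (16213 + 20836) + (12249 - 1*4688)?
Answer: 44610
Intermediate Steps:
(16213 + 20836) + (12249 - 1*4688) = 37049 + (12249 - 4688) = 37049 + 7561 = 44610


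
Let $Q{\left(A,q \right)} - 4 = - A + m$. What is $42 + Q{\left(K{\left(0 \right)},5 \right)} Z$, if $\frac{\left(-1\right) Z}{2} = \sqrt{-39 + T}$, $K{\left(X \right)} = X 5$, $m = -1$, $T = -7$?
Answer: $42 - 6 i \sqrt{46} \approx 42.0 - 40.694 i$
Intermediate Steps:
$K{\left(X \right)} = 5 X$
$Z = - 2 i \sqrt{46}$ ($Z = - 2 \sqrt{-39 - 7} = - 2 \sqrt{-46} = - 2 i \sqrt{46} \approx - 13.565 i$)
$Q{\left(A,q \right)} = 3 - A$ ($Q{\left(A,q \right)} = 4 - \left(1 + A\right) = 3 - A$)
$42 + Q{\left(K{\left(0 \right)},5 \right)} Z = 42 + \left(3 - 5 \cdot 0\right) \left(- 2 i \sqrt{46}\right) = 42 + \left(3 - 0\right) \left(- 2 i \sqrt{46}\right) = 42 + \left(3 + 0\right) \left(- 2 i \sqrt{46}\right) = 42 + 3 \left(- 2 i \sqrt{46}\right) = 42 - 6 i \sqrt{46}$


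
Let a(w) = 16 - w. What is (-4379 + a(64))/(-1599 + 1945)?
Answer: -4427/346 ≈ -12.795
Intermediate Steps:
(-4379 + a(64))/(-1599 + 1945) = (-4379 + (16 - 1*64))/(-1599 + 1945) = (-4379 + (16 - 64))/346 = (-4379 - 48)*(1/346) = -4427*1/346 = -4427/346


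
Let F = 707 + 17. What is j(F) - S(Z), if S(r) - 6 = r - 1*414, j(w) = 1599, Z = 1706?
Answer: 301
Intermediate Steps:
F = 724
S(r) = -408 + r (S(r) = 6 + (r - 1*414) = 6 + (r - 414) = 6 + (-414 + r) = -408 + r)
j(F) - S(Z) = 1599 - (-408 + 1706) = 1599 - 1*1298 = 1599 - 1298 = 301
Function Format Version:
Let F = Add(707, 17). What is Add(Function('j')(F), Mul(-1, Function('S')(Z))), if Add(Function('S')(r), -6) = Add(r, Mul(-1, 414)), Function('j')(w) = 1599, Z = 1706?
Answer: 301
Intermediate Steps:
F = 724
Function('S')(r) = Add(-408, r) (Function('S')(r) = Add(6, Add(r, Mul(-1, 414))) = Add(6, Add(r, -414)) = Add(6, Add(-414, r)) = Add(-408, r))
Add(Function('j')(F), Mul(-1, Function('S')(Z))) = Add(1599, Mul(-1, Add(-408, 1706))) = Add(1599, Mul(-1, 1298)) = Add(1599, -1298) = 301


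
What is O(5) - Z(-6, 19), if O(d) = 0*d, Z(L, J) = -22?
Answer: 22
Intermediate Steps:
O(d) = 0
O(5) - Z(-6, 19) = 0 - 1*(-22) = 0 + 22 = 22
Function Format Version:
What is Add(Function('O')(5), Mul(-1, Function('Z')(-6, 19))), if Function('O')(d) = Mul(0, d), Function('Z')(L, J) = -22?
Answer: 22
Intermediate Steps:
Function('O')(d) = 0
Add(Function('O')(5), Mul(-1, Function('Z')(-6, 19))) = Add(0, Mul(-1, -22)) = Add(0, 22) = 22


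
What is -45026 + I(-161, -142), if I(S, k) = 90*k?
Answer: -57806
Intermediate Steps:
-45026 + I(-161, -142) = -45026 + 90*(-142) = -45026 - 12780 = -57806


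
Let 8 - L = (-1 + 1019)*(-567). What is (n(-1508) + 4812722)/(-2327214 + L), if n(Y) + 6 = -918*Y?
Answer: -309853/87500 ≈ -3.5412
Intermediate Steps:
n(Y) = -6 - 918*Y
L = 577214 (L = 8 - (-1 + 1019)*(-567) = 8 - 1018*(-567) = 8 - 1*(-577206) = 8 + 577206 = 577214)
(n(-1508) + 4812722)/(-2327214 + L) = ((-6 - 918*(-1508)) + 4812722)/(-2327214 + 577214) = ((-6 + 1384344) + 4812722)/(-1750000) = (1384338 + 4812722)*(-1/1750000) = 6197060*(-1/1750000) = -309853/87500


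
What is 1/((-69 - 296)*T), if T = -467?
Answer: 1/170455 ≈ 5.8666e-6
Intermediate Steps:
1/((-69 - 296)*T) = 1/((-69 - 296)*(-467)) = 1/(-365*(-467)) = 1/170455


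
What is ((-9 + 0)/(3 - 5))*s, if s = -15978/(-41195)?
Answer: 71901/41195 ≈ 1.7454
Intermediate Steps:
s = 15978/41195 (s = -15978*(-1/41195) = 15978/41195 ≈ 0.38786)
((-9 + 0)/(3 - 5))*s = ((-9 + 0)/(3 - 5))*(15978/41195) = -9/(-2)*(15978/41195) = -9*(-½)*(15978/41195) = (9/2)*(15978/41195) = 71901/41195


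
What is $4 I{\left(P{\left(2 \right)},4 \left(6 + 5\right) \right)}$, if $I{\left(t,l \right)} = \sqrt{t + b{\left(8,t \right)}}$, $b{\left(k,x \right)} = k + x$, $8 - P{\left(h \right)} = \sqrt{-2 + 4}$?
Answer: $4 \sqrt{24 - 2 \sqrt{2}} \approx 18.405$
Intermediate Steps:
$P{\left(h \right)} = 8 - \sqrt{2}$ ($P{\left(h \right)} = 8 - \sqrt{-2 + 4} = 8 - \sqrt{2}$)
$I{\left(t,l \right)} = \sqrt{8 + 2 t}$ ($I{\left(t,l \right)} = \sqrt{t + \left(8 + t\right)} = \sqrt{8 + 2 t}$)
$4 I{\left(P{\left(2 \right)},4 \left(6 + 5\right) \right)} = 4 \sqrt{8 + 2 \left(8 - \sqrt{2}\right)} = 4 \sqrt{8 + \left(16 - 2 \sqrt{2}\right)} = 4 \sqrt{24 - 2 \sqrt{2}}$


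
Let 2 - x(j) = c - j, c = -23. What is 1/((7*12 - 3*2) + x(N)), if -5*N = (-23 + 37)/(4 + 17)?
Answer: 15/1543 ≈ 0.0097213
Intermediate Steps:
N = -2/15 (N = -(-23 + 37)/(5*(4 + 17)) = -14/(5*21) = -1/5*2/3 = -2/15 ≈ -0.13333)
x(j) = 25 + j (x(j) = 2 - (-23 - j) = 2 + (23 + j) = 25 + j)
1/((7*12 - 3*2) + x(N)) = 1/((7*12 - 3*2) + (25 - 2/15)) = 1/((84 - 6) + 373/15) = 1/(78 + 373/15) = 1/(1543/15) = 15/1543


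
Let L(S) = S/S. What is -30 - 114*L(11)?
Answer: -144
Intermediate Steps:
L(S) = 1
-30 - 114*L(11) = -30 - 114*1 = -30 - 114 = -144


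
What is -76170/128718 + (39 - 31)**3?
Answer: 10971241/21453 ≈ 511.41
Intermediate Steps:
-76170/128718 + (39 - 31)**3 = -76170*1/128718 + 8**3 = -12695/21453 + 512 = 10971241/21453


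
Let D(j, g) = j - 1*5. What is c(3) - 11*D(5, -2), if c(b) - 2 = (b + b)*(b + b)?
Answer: 38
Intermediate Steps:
D(j, g) = -5 + j (D(j, g) = j - 5 = -5 + j)
c(b) = 2 + 4*b² (c(b) = 2 + (b + b)*(b + b) = 2 + (2*b)*(2*b) = 2 + 4*b²)
c(3) - 11*D(5, -2) = (2 + 4*3²) - 11*(-5 + 5) = (2 + 4*9) - 11*0 = (2 + 36) + 0 = 38 + 0 = 38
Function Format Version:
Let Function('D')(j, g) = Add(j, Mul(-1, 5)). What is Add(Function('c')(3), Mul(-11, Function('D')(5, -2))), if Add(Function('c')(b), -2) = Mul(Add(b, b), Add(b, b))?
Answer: 38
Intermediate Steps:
Function('D')(j, g) = Add(-5, j) (Function('D')(j, g) = Add(j, -5) = Add(-5, j))
Function('c')(b) = Add(2, Mul(4, Pow(b, 2))) (Function('c')(b) = Add(2, Mul(Add(b, b), Add(b, b))) = Add(2, Mul(Mul(2, b), Mul(2, b))) = Add(2, Mul(4, Pow(b, 2))))
Add(Function('c')(3), Mul(-11, Function('D')(5, -2))) = Add(Add(2, Mul(4, Pow(3, 2))), Mul(-11, Add(-5, 5))) = Add(Add(2, Mul(4, 9)), Mul(-11, 0)) = Add(Add(2, 36), 0) = Add(38, 0) = 38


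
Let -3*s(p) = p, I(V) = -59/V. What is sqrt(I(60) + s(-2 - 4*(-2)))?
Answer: I*sqrt(2685)/30 ≈ 1.7272*I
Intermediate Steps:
s(p) = -p/3
sqrt(I(60) + s(-2 - 4*(-2))) = sqrt(-59/60 - (-2 - 4*(-2))/3) = sqrt(-59*1/60 - (-2 + 8)/3) = sqrt(-59/60 - 1/3*6) = sqrt(-59/60 - 2) = sqrt(-179/60) = I*sqrt(2685)/30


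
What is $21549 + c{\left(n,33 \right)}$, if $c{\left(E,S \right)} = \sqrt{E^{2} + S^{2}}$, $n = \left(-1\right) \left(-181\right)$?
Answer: $21549 + 5 \sqrt{1354} \approx 21733.0$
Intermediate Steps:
$n = 181$
$21549 + c{\left(n,33 \right)} = 21549 + \sqrt{181^{2} + 33^{2}} = 21549 + \sqrt{32761 + 1089} = 21549 + \sqrt{33850} = 21549 + 5 \sqrt{1354}$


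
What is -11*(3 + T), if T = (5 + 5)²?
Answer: -1133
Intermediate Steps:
T = 100 (T = 10² = 100)
-11*(3 + T) = -11*(3 + 100) = -11*103 = -1133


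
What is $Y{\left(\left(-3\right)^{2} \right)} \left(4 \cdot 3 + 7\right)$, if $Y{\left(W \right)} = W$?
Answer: $171$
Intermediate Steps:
$Y{\left(\left(-3\right)^{2} \right)} \left(4 \cdot 3 + 7\right) = \left(-3\right)^{2} \left(4 \cdot 3 + 7\right) = 9 \left(12 + 7\right) = 9 \cdot 19 = 171$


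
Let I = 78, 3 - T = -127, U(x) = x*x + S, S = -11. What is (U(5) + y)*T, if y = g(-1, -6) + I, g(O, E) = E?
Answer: 11180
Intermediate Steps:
U(x) = -11 + x² (U(x) = x*x - 11 = x² - 11 = -11 + x²)
T = 130 (T = 3 - 1*(-127) = 3 + 127 = 130)
y = 72 (y = -6 + 78 = 72)
(U(5) + y)*T = ((-11 + 5²) + 72)*130 = ((-11 + 25) + 72)*130 = (14 + 72)*130 = 86*130 = 11180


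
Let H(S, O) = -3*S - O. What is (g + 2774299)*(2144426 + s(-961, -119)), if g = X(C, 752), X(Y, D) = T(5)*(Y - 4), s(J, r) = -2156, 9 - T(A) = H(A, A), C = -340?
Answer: 5921926233210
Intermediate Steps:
H(S, O) = -O - 3*S
T(A) = 9 + 4*A (T(A) = 9 - (-A - 3*A) = 9 - (-4)*A = 9 + 4*A)
X(Y, D) = -116 + 29*Y (X(Y, D) = (9 + 4*5)*(Y - 4) = (9 + 20)*(-4 + Y) = 29*(-4 + Y) = -116 + 29*Y)
g = -9976 (g = -116 + 29*(-340) = -116 - 9860 = -9976)
(g + 2774299)*(2144426 + s(-961, -119)) = (-9976 + 2774299)*(2144426 - 2156) = 2764323*2142270 = 5921926233210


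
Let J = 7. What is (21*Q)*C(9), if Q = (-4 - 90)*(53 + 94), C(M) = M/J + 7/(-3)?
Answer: 303996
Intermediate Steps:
C(M) = -7/3 + M/7 (C(M) = M/7 + 7/(-3) = M*(1/7) + 7*(-1/3) = M/7 - 7/3 = -7/3 + M/7)
Q = -13818 (Q = -94*147 = -13818)
(21*Q)*C(9) = (21*(-13818))*(-7/3 + (1/7)*9) = -290178*(-7/3 + 9/7) = -290178*(-22/21) = 303996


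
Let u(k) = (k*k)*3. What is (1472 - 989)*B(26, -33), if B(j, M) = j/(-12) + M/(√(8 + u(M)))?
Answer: -2093/2 - 15939*√131/655 ≈ -1325.0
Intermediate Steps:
u(k) = 3*k² (u(k) = k²*3 = 3*k²)
B(j, M) = -j/12 + M/√(8 + 3*M²) (B(j, M) = j/(-12) + M/(√(8 + 3*M²)) = j*(-1/12) + M/√(8 + 3*M²) = -j/12 + M/√(8 + 3*M²))
(1472 - 989)*B(26, -33) = (1472 - 989)*(-1/12*26 - 33/√(8 + 3*(-33)²)) = 483*(-13/6 - 33/√(8 + 3*1089)) = 483*(-13/6 - 33/√(8 + 3267)) = 483*(-13/6 - 33*√131/655) = -2093/2 - 15939*√131/655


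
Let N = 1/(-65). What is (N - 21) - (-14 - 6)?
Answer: -66/65 ≈ -1.0154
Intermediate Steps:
N = -1/65 ≈ -0.015385
(N - 21) - (-14 - 6) = (-1/65 - 21) - (-14 - 6) = -1366/65 - 1*(-20) = -1366/65 + 20 = -66/65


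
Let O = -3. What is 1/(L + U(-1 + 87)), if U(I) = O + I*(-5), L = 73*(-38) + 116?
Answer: -1/3091 ≈ -0.00032352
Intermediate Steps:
L = -2658 (L = -2774 + 116 = -2658)
U(I) = -3 - 5*I (U(I) = -3 + I*(-5) = -3 - 5*I)
1/(L + U(-1 + 87)) = 1/(-2658 + (-3 - 5*(-1 + 87))) = 1/(-2658 + (-3 - 5*86)) = 1/(-2658 + (-3 - 430)) = 1/(-2658 - 433) = 1/(-3091) = -1/3091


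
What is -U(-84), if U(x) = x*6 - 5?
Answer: 509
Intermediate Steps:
U(x) = -5 + 6*x (U(x) = 6*x - 5 = -5 + 6*x)
-U(-84) = -(-5 + 6*(-84)) = -(-5 - 504) = -1*(-509) = 509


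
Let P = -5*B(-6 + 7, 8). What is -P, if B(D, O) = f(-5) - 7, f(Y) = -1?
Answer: -40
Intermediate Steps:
B(D, O) = -8 (B(D, O) = -1 - 7 = -8)
P = 40 (P = -5*(-8) = -1*(-40) = 40)
-P = -1*40 = -40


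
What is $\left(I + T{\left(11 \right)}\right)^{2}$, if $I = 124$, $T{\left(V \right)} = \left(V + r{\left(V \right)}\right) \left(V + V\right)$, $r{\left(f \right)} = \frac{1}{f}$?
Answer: $135424$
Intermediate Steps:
$T{\left(V \right)} = 2 V \left(V + \frac{1}{V}\right)$ ($T{\left(V \right)} = \left(V + \frac{1}{V}\right) \left(V + V\right) = \left(V + \frac{1}{V}\right) 2 V = 2 V \left(V + \frac{1}{V}\right)$)
$\left(I + T{\left(11 \right)}\right)^{2} = \left(124 + \left(2 + 2 \cdot 11^{2}\right)\right)^{2} = \left(124 + \left(2 + 2 \cdot 121\right)\right)^{2} = \left(124 + \left(2 + 242\right)\right)^{2} = \left(124 + 244\right)^{2} = 368^{2} = 135424$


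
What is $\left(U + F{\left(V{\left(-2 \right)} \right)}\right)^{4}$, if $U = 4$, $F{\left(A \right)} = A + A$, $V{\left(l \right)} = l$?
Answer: $0$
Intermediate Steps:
$F{\left(A \right)} = 2 A$
$\left(U + F{\left(V{\left(-2 \right)} \right)}\right)^{4} = \left(4 + 2 \left(-2\right)\right)^{4} = \left(4 - 4\right)^{4} = 0^{4} = 0$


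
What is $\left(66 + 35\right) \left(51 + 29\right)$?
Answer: $8080$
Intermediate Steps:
$\left(66 + 35\right) \left(51 + 29\right) = 101 \cdot 80 = 8080$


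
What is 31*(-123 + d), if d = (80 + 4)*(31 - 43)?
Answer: -35061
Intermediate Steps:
d = -1008 (d = 84*(-12) = -1008)
31*(-123 + d) = 31*(-123 - 1008) = 31*(-1131) = -35061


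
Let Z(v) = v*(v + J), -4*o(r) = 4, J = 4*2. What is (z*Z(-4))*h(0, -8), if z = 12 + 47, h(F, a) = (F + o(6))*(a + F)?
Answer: -7552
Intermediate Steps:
J = 8
o(r) = -1 (o(r) = -1/4*4 = -1)
h(F, a) = (-1 + F)*(F + a) (h(F, a) = (F - 1)*(a + F) = (-1 + F)*(F + a))
Z(v) = v*(8 + v) (Z(v) = v*(v + 8) = v*(8 + v))
z = 59
(z*Z(-4))*h(0, -8) = (59*(-4*(8 - 4)))*(0**2 - 1*0 - 1*(-8) + 0*(-8)) = (59*(-4*4))*(0 + 0 + 8 + 0) = (59*(-16))*8 = -944*8 = -7552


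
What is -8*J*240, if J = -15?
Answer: 28800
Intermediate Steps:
-8*J*240 = -(-120)*240 = -8*(-3600) = 28800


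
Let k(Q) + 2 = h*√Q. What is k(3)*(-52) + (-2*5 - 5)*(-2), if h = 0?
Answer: 134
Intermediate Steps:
k(Q) = -2 (k(Q) = -2 + 0*√Q = -2 + 0 = -2)
k(3)*(-52) + (-2*5 - 5)*(-2) = -2*(-52) + (-2*5 - 5)*(-2) = 104 + (-10 - 5)*(-2) = 104 - 15*(-2) = 104 + 30 = 134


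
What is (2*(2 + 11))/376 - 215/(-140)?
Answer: 528/329 ≈ 1.6049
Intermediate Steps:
(2*(2 + 11))/376 - 215/(-140) = (2*13)*(1/376) - 215*(-1/140) = 26*(1/376) + 43/28 = 13/188 + 43/28 = 528/329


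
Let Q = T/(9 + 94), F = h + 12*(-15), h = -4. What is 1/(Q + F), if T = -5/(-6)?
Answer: -618/113707 ≈ -0.0054350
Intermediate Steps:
T = 5/6 (T = -5*(-1/6) = 5/6 ≈ 0.83333)
F = -184 (F = -4 + 12*(-15) = -4 - 180 = -184)
Q = 5/618 (Q = 5/(6*(9 + 94)) = (5/6)/103 = (5/6)*(1/103) = 5/618 ≈ 0.0080906)
1/(Q + F) = 1/(5/618 - 184) = 1/(-113707/618) = -618/113707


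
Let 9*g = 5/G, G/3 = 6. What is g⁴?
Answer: 625/688747536 ≈ 9.0744e-7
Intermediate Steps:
G = 18 (G = 3*6 = 18)
g = 5/162 (g = (5/18)/9 = (5*(1/18))/9 = (⅑)*(5/18) = 5/162 ≈ 0.030864)
g⁴ = (5/162)⁴ = 625/688747536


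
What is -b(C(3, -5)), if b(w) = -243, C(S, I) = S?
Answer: 243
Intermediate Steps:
-b(C(3, -5)) = -1*(-243) = 243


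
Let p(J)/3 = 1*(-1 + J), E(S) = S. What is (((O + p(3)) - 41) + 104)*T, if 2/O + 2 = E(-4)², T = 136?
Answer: 65824/7 ≈ 9403.4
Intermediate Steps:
O = ⅐ (O = 2/(-2 + (-4)²) = 2/(-2 + 16) = 2/14 = 2*(1/14) = ⅐ ≈ 0.14286)
p(J) = -3 + 3*J (p(J) = 3*(1*(-1 + J)) = 3*(-1 + J) = -3 + 3*J)
(((O + p(3)) - 41) + 104)*T = (((⅐ + (-3 + 3*3)) - 41) + 104)*136 = (((⅐ + (-3 + 9)) - 41) + 104)*136 = (((⅐ + 6) - 41) + 104)*136 = ((43/7 - 41) + 104)*136 = (-244/7 + 104)*136 = (484/7)*136 = 65824/7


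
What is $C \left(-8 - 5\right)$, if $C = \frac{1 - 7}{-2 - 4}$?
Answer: $-13$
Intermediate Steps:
$C = 1$ ($C = - \frac{6}{-6} = \left(-6\right) \left(- \frac{1}{6}\right) = 1$)
$C \left(-8 - 5\right) = 1 \left(-8 - 5\right) = 1 \left(-13\right) = -13$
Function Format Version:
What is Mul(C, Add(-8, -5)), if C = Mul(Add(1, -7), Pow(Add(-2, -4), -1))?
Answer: -13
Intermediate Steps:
C = 1 (C = Mul(-6, Pow(-6, -1)) = Mul(-6, Rational(-1, 6)) = 1)
Mul(C, Add(-8, -5)) = Mul(1, Add(-8, -5)) = Mul(1, -13) = -13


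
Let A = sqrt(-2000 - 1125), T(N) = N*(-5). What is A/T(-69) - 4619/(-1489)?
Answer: 4619/1489 + 5*I*sqrt(5)/69 ≈ 3.1021 + 0.16203*I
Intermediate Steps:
T(N) = -5*N
A = 25*I*sqrt(5) (A = sqrt(-3125) = 25*I*sqrt(5) ≈ 55.902*I)
A/T(-69) - 4619/(-1489) = (25*I*sqrt(5))/((-5*(-69))) - 4619/(-1489) = (25*I*sqrt(5))/345 - 4619*(-1/1489) = (25*I*sqrt(5))*(1/345) + 4619/1489 = 5*I*sqrt(5)/69 + 4619/1489 = 4619/1489 + 5*I*sqrt(5)/69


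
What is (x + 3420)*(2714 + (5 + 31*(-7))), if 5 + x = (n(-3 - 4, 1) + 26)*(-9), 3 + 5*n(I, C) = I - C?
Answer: 40042008/5 ≈ 8.0084e+6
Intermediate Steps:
n(I, C) = -⅗ - C/5 + I/5 (n(I, C) = -⅗ + (I - C)/5 = -⅗ + (-C/5 + I/5) = -⅗ - C/5 + I/5)
x = -1096/5 (x = -5 + ((-⅗ - ⅕*1 + (-3 - 4)/5) + 26)*(-9) = -5 + ((-⅗ - ⅕ + (⅕)*(-7)) + 26)*(-9) = -5 + ((-⅗ - ⅕ - 7/5) + 26)*(-9) = -5 + (-11/5 + 26)*(-9) = -5 + (119/5)*(-9) = -5 - 1071/5 = -1096/5 ≈ -219.20)
(x + 3420)*(2714 + (5 + 31*(-7))) = (-1096/5 + 3420)*(2714 + (5 + 31*(-7))) = 16004*(2714 + (5 - 217))/5 = 16004*(2714 - 212)/5 = (16004/5)*2502 = 40042008/5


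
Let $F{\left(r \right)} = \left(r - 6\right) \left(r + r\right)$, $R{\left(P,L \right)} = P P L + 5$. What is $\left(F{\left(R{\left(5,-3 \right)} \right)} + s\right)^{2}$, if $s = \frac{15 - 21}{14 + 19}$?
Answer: $\frac{13697893444}{121} \approx 1.1321 \cdot 10^{8}$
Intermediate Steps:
$R{\left(P,L \right)} = 5 + L P^{2}$ ($R{\left(P,L \right)} = P^{2} L + 5 = L P^{2} + 5 = 5 + L P^{2}$)
$F{\left(r \right)} = 2 r \left(-6 + r\right)$ ($F{\left(r \right)} = \left(-6 + r\right) 2 r = 2 r \left(-6 + r\right)$)
$s = - \frac{2}{11}$ ($s = - \frac{6}{33} = \left(-6\right) \frac{1}{33} = - \frac{2}{11} \approx -0.18182$)
$\left(F{\left(R{\left(5,-3 \right)} \right)} + s\right)^{2} = \left(2 \left(5 - 3 \cdot 5^{2}\right) \left(-6 + \left(5 - 3 \cdot 5^{2}\right)\right) - \frac{2}{11}\right)^{2} = \left(2 \left(5 - 75\right) \left(-6 + \left(5 - 75\right)\right) - \frac{2}{11}\right)^{2} = \left(2 \left(-70\right) \left(-6 - 70\right) - \frac{2}{11}\right)^{2} = \left(2 \left(-70\right) \left(-76\right) - \frac{2}{11}\right)^{2} = \left(10640 - \frac{2}{11}\right)^{2} = \left(\frac{117038}{11}\right)^{2} = \frac{13697893444}{121}$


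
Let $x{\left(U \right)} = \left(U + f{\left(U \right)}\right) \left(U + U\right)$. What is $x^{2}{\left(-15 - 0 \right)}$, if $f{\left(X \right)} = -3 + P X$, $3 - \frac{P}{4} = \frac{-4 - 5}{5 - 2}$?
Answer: $128595600$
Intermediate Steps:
$P = 24$ ($P = 12 - 4 \frac{-4 - 5}{5 - 2} = 12 - 4 \left(- \frac{9}{3}\right) = 12 - 4 \left(\left(-9\right) \frac{1}{3}\right) = 12 - -12 = 12 + 12 = 24$)
$f{\left(X \right)} = -3 + 24 X$
$x{\left(U \right)} = 2 U \left(-3 + 25 U\right)$ ($x{\left(U \right)} = \left(U + \left(-3 + 24 U\right)\right) \left(U + U\right) = \left(-3 + 25 U\right) 2 U = 2 U \left(-3 + 25 U\right)$)
$x^{2}{\left(-15 - 0 \right)} = \left(2 \left(-15 - 0\right) \left(-3 + 25 \left(-15 - 0\right)\right)\right)^{2} = \left(2 \left(-15 + 0\right) \left(-3 + 25 \left(-15 + 0\right)\right)\right)^{2} = \left(2 \left(-15\right) \left(-3 + 25 \left(-15\right)\right)\right)^{2} = \left(2 \left(-15\right) \left(-3 - 375\right)\right)^{2} = \left(2 \left(-15\right) \left(-378\right)\right)^{2} = 11340^{2} = 128595600$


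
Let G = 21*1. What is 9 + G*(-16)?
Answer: -327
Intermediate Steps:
G = 21
9 + G*(-16) = 9 + 21*(-16) = 9 - 336 = -327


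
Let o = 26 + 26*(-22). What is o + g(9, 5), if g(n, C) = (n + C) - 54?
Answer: -586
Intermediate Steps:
g(n, C) = -54 + C + n (g(n, C) = (C + n) - 54 = -54 + C + n)
o = -546 (o = 26 - 572 = -546)
o + g(9, 5) = -546 + (-54 + 5 + 9) = -546 - 40 = -586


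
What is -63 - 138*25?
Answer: -3513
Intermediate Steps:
-63 - 138*25 = -63 - 3450 = -3513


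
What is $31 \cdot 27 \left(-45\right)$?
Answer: $-37665$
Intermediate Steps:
$31 \cdot 27 \left(-45\right) = 837 \left(-45\right) = -37665$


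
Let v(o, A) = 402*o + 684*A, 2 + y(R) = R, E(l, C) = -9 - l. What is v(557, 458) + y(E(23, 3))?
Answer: 537152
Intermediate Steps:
y(R) = -2 + R
v(557, 458) + y(E(23, 3)) = (402*557 + 684*458) + (-2 + (-9 - 1*23)) = (223914 + 313272) + (-2 + (-9 - 23)) = 537186 + (-2 - 32) = 537186 - 34 = 537152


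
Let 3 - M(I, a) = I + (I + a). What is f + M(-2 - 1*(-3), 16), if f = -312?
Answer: -327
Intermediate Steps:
M(I, a) = 3 - a - 2*I (M(I, a) = 3 - (I + (I + a)) = 3 - (a + 2*I) = 3 + (-a - 2*I) = 3 - a - 2*I)
f + M(-2 - 1*(-3), 16) = -312 + (3 - 1*16 - 2*(-2 - 1*(-3))) = -312 + (3 - 16 - 2*(-2 + 3)) = -312 + (3 - 16 - 2*1) = -312 + (3 - 16 - 2) = -312 - 15 = -327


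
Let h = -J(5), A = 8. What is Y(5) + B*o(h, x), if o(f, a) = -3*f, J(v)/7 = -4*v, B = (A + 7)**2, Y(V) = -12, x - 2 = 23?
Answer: -94512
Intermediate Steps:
x = 25 (x = 2 + 23 = 25)
B = 225 (B = (8 + 7)**2 = 15**2 = 225)
J(v) = -28*v (J(v) = 7*(-4*v) = -28*v)
h = 140 (h = -(-28)*5 = -1*(-140) = 140)
Y(5) + B*o(h, x) = -12 + 225*(-3*140) = -12 + 225*(-420) = -12 - 94500 = -94512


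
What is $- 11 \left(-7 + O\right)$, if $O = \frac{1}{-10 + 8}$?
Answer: $\frac{165}{2} \approx 82.5$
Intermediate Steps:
$O = - \frac{1}{2}$ ($O = \frac{1}{-2} = - \frac{1}{2} \approx -0.5$)
$- 11 \left(-7 + O\right) = - 11 \left(-7 - \frac{1}{2}\right) = \left(-11\right) \left(- \frac{15}{2}\right) = \frac{165}{2}$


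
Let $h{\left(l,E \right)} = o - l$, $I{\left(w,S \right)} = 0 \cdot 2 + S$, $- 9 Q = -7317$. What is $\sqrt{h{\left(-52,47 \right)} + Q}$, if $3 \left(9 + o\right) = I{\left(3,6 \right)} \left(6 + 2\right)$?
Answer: $2 \sqrt{218} \approx 29.53$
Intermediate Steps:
$Q = 813$ ($Q = \left(- \frac{1}{9}\right) \left(-7317\right) = 813$)
$I{\left(w,S \right)} = S$ ($I{\left(w,S \right)} = 0 + S = S$)
$o = 7$ ($o = -9 + \frac{6 \left(6 + 2\right)}{3} = -9 + \frac{6 \cdot 8}{3} = -9 + \frac{1}{3} \cdot 48 = -9 + 16 = 7$)
$h{\left(l,E \right)} = 7 - l$
$\sqrt{h{\left(-52,47 \right)} + Q} = \sqrt{\left(7 - -52\right) + 813} = \sqrt{\left(7 + 52\right) + 813} = \sqrt{59 + 813} = \sqrt{872} = 2 \sqrt{218}$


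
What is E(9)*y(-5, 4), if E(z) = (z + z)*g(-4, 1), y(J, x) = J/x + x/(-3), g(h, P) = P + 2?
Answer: -279/2 ≈ -139.50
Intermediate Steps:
g(h, P) = 2 + P
y(J, x) = -x/3 + J/x (y(J, x) = J/x + x*(-⅓) = J/x - x/3 = -x/3 + J/x)
E(z) = 6*z (E(z) = (z + z)*(2 + 1) = (2*z)*3 = 6*z)
E(9)*y(-5, 4) = (6*9)*(-⅓*4 - 5/4) = 54*(-4/3 - 5*¼) = 54*(-4/3 - 5/4) = 54*(-31/12) = -279/2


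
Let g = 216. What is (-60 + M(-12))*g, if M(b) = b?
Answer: -15552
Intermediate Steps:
(-60 + M(-12))*g = (-60 - 12)*216 = -72*216 = -15552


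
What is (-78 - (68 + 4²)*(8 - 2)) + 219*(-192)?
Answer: -42630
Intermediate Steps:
(-78 - (68 + 4²)*(8 - 2)) + 219*(-192) = (-78 - (68 + 16)*6) - 42048 = (-78 - 84*6) - 42048 = (-78 - 1*504) - 42048 = (-78 - 504) - 42048 = -582 - 42048 = -42630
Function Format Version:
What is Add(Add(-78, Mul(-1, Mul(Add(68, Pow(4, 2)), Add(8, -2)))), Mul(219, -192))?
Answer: -42630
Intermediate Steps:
Add(Add(-78, Mul(-1, Mul(Add(68, Pow(4, 2)), Add(8, -2)))), Mul(219, -192)) = Add(Add(-78, Mul(-1, Mul(Add(68, 16), 6))), -42048) = Add(Add(-78, Mul(-1, Mul(84, 6))), -42048) = Add(Add(-78, Mul(-1, 504)), -42048) = Add(Add(-78, -504), -42048) = Add(-582, -42048) = -42630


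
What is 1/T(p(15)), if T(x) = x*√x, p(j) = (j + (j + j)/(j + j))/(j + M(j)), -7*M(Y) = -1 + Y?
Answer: 13*√13/64 ≈ 0.73238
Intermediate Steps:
M(Y) = ⅐ - Y/7 (M(Y) = -(-1 + Y)/7 = ⅐ - Y/7)
p(j) = (1 + j)/(⅐ + 6*j/7) (p(j) = (j + (j + j)/(j + j))/(j + (⅐ - j/7)) = (j + (2*j)/((2*j)))/(⅐ + 6*j/7) = (j + (2*j)*(1/(2*j)))/(⅐ + 6*j/7) = (j + 1)/(⅐ + 6*j/7) = (1 + j)/(⅐ + 6*j/7))
T(x) = x^(3/2)
1/T(p(15)) = 1/((7*(1 + 15)/(1 + 6*15))^(3/2)) = 1/((7*16/(1 + 90))^(3/2)) = 1/((7*16/91)^(3/2)) = 1/((7*(1/91)*16)^(3/2)) = 1/((16/13)^(3/2)) = 1/(64*√13/169) = 13*√13/64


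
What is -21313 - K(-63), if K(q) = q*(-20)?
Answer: -22573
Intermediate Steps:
K(q) = -20*q
-21313 - K(-63) = -21313 - (-20)*(-63) = -21313 - 1*1260 = -21313 - 1260 = -22573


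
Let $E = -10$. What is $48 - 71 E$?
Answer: $758$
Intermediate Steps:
$48 - 71 E = 48 - -710 = 48 + 710 = 758$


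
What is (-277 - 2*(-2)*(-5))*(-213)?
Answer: 63261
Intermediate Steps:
(-277 - 2*(-2)*(-5))*(-213) = (-277 + 4*(-5))*(-213) = (-277 - 20)*(-213) = -297*(-213) = 63261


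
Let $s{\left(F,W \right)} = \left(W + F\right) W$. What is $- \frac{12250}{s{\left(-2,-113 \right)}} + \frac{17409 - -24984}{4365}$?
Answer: $\frac{33161719}{3781545} \approx 8.7694$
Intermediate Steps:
$s{\left(F,W \right)} = W \left(F + W\right)$ ($s{\left(F,W \right)} = \left(F + W\right) W = W \left(F + W\right)$)
$- \frac{12250}{s{\left(-2,-113 \right)}} + \frac{17409 - -24984}{4365} = - \frac{12250}{\left(-113\right) \left(-2 - 113\right)} + \frac{17409 - -24984}{4365} = - \frac{12250}{\left(-113\right) \left(-115\right)} + \left(17409 + 24984\right) \frac{1}{4365} = - \frac{12250}{12995} + 42393 \cdot \frac{1}{4365} = \left(-12250\right) \frac{1}{12995} + \frac{14131}{1455} = - \frac{2450}{2599} + \frac{14131}{1455} = \frac{33161719}{3781545}$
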